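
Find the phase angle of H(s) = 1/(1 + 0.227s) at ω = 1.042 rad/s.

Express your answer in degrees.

Phase = -arctan(ωτ) = -arctan(1.042 × 0.227) = -13.3°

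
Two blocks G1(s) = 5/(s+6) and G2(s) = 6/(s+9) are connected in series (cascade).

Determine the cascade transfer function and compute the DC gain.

Series: multiply transfer functions. G_eq = 5/(s+6) × 6/(s+9) = 30/((s+6)(s+9)). DC gain = 30/(6×9) = 0.5556.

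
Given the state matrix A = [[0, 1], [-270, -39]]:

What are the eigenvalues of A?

det(A - λI) = λ² - (-39)λ + 270 = (λ - (-30))(λ - (-9)). Eigenvalues: -30, -9.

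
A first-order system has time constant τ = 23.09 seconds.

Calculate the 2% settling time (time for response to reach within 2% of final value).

For first-order system, 2% settling time ≈ 4τ = 4 × 23.09 = 92.36 s.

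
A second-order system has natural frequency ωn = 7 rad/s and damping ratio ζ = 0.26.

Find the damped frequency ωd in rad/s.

ωd = ωn√(1 - ζ²) = 7√(1 - 0.26²) = 6.76 rad/s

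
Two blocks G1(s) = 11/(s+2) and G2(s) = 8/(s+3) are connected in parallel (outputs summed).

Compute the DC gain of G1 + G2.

Parallel: G_eq = G1 + G2. DC gain = G1(0) + G2(0) = 11/2 + 8/3 = 5.5 + 2.6667 = 8.1667.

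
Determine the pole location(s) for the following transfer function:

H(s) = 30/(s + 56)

Pole is where denominator = 0: s + 56 = 0, so s = -56.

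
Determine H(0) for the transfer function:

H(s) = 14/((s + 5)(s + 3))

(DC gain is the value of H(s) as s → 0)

DC gain = H(0) = 14/(5 × 3) = 14/15 = 0.9333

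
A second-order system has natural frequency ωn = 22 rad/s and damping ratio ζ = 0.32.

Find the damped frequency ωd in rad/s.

ωd = ωn√(1 - ζ²) = 22√(1 - 0.32²) = 20.84 rad/s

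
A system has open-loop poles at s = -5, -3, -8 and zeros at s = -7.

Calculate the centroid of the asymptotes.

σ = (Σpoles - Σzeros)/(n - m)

σ = (Σpoles - Σzeros)/(n - m) = (-16 - (-7))/(3 - 1) = -9/2 = -4.5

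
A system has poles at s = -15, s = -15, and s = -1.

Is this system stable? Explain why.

All poles are in the left half-plane. System is stable.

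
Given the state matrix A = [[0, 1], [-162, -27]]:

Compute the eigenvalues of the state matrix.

det(A - λI) = λ² - (-27)λ + 162 = (λ - (-9))(λ - (-18)). Eigenvalues: -9, -18.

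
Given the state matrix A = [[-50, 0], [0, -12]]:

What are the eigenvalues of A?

For diagonal matrix, eigenvalues are diagonal entries: λ₁ = -50, λ₂ = -12.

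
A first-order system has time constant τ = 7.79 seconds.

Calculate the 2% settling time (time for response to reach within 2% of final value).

For first-order system, 2% settling time ≈ 4τ = 4 × 7.79 = 31.16 s.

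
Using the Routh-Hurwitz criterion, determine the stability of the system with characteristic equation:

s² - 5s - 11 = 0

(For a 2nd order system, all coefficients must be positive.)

Coefficients: 1, -5, -11. b=-5, c=-11 not positive, so system is unstable.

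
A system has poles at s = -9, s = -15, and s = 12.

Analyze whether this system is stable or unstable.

Pole(s) at s = 12 are not in the left half-plane. System is unstable.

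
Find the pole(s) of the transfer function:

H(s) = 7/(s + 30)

Pole is where denominator = 0: s + 30 = 0, so s = -30.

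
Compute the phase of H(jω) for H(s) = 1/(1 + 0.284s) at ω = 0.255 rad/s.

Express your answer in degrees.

Phase = -arctan(ωτ) = -arctan(0.255 × 0.284) = -4.1°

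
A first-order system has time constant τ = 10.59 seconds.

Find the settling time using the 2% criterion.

For first-order system, 2% settling time ≈ 4τ = 4 × 10.59 = 42.36 s.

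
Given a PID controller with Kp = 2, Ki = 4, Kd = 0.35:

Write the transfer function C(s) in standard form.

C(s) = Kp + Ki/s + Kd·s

Substituting values: C(s) = 2 + 4/s + 0.35s = (0.35s² + 2s + 4)/s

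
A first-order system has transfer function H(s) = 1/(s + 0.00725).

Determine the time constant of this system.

For H(s) = 1/(s + 1/τ), the pole is at -1/τ = -0.00725, so τ = 1/0.00725 = 137.9 s.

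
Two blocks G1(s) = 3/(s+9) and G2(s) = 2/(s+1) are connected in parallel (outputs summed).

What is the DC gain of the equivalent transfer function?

Parallel: G_eq = G1 + G2. DC gain = G1(0) + G2(0) = 3/9 + 2/1 = 0.3333 + 2 = 2.3333.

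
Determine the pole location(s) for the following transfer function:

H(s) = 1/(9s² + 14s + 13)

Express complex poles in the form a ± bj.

Discriminant = 14² - 4×9×13 = 196 - 468 = -272 < 0, so the poles are a complex conjugate pair s = (-14 ± j√272)/(2×9). Real part = -14/(2×9) = -14/18 ≈ -0.7778; imaginary part = ±√272/(2×9) ≈ 0.9162. Poles: s = -0.7778 ± 0.9162j.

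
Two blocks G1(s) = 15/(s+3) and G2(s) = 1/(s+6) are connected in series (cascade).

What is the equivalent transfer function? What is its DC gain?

Series: multiply transfer functions. G_eq = 15/(s+3) × 1/(s+6) = 15/((s+3)(s+6)). DC gain = 15/(3×6) = 0.8333.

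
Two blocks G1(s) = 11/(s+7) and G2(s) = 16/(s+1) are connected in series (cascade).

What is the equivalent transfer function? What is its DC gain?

Series: multiply transfer functions. G_eq = 11/(s+7) × 16/(s+1) = 176/((s+7)(s+1)). DC gain = 176/(7×1) = 25.1429.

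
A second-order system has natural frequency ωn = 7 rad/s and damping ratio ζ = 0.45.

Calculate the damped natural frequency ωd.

ωd = ωn√(1 - ζ²) = 7√(1 - 0.45²) = 6.25 rad/s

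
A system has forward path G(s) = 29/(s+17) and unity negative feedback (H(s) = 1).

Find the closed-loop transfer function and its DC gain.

T(s) = G/(1+GH) = [29/(s+17)] / [1 + 29/(s+17)] = 29/(s+17+29) = 29/(s+46). DC gain = 29/46 = 0.6304.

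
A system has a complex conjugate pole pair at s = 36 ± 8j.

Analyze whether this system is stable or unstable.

Real part of poles is 36 (> 0, right half-plane). Unstable.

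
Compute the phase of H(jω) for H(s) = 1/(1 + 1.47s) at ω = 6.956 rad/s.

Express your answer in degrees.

Phase = -arctan(ωτ) = -arctan(6.956 × 1.47) = -84.4°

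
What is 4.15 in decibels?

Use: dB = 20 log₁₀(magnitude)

dB = 20 log₁₀(4.15) = 12.4 dB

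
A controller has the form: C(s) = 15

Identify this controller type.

This is a Proportional (P) controller.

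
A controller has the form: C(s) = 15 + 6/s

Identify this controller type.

This is a Proportional-Integral (PI) controller.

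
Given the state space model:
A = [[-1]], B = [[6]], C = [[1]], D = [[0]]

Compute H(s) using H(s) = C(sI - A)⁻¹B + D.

(sI - A)⁻¹ = 1/(s + 1). H(s) = 1 × 6/(s + 1) + 0 = 6/(s + 1).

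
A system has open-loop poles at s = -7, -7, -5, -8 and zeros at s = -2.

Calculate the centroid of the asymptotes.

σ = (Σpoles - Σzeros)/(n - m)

σ = (Σpoles - Σzeros)/(n - m) = (-27 - (-2))/(4 - 1) = -25/3 = -8.33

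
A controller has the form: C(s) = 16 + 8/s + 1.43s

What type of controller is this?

This is a Proportional-Integral-Derivative (PID) controller.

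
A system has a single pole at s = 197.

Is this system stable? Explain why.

Pole at s = 197 is in the right half-plane. Unstable.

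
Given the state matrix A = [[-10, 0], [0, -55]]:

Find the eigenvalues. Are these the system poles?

For diagonal matrix, eigenvalues are diagonal entries: λ₁ = -10, λ₂ = -55. Eigenvalues of A = system poles.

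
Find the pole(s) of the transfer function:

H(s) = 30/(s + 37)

Pole is where denominator = 0: s + 37 = 0, so s = -37.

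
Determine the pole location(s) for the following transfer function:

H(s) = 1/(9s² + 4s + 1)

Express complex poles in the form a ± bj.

Discriminant = 4² - 4×9×1 = 16 - 36 = -20 < 0, so the poles are a complex conjugate pair s = (-4 ± j√20)/(2×9). Real part = -4/(2×9) = -4/18 ≈ -0.2222; imaginary part = ±√20/(2×9) ≈ 0.2485. Poles: s = -0.2222 ± 0.2485j.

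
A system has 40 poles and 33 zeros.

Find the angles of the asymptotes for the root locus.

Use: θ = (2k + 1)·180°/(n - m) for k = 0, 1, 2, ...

n - m = 40 - 33 = 7. Angles: θk = (2k + 1)·180°/7 = 25.71°, 77.14°, 128.57°, 180°, 231.43°, 282.86°, 334.29°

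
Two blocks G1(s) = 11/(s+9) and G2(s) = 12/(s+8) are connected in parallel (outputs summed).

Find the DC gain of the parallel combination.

Parallel: G_eq = G1 + G2. DC gain = G1(0) + G2(0) = 11/9 + 12/8 = 1.2222 + 1.5 = 2.7222.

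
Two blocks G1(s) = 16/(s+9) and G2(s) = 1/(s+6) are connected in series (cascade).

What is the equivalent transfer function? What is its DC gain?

Series: multiply transfer functions. G_eq = 16/(s+9) × 1/(s+6) = 16/((s+9)(s+6)). DC gain = 16/(9×6) = 0.2963.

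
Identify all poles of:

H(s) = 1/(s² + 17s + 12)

Discriminant = 17² - 4×1×12 = 289 - 48 = 241 > 0, so two distinct real poles. Using quadratic formula: s = (-17 ± √241)/(2×1) = (-17 ± √241)/2, with √241 ≈ 15.5242. s₁ ≈ -0.7379, s₂ ≈ -16.2621. Poles: s₁ = -0.7379, s₂ = -16.2621.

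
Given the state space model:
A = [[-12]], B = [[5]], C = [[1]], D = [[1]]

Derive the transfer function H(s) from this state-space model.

(sI - A)⁻¹ = 1/(s + 12). H(s) = 1×5/(s + 12) + 1 = (s + 17)/(s + 12).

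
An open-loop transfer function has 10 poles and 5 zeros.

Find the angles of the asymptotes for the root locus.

n - m = 10 - 5 = 5. Angles: θk = (2k + 1)·180°/5 = 36°, 108°, 180°, 252°, 324°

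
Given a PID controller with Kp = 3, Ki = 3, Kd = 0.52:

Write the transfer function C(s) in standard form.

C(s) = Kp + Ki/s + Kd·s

Substituting values: C(s) = 3 + 3/s + 0.52s = (0.52s² + 3s + 3)/s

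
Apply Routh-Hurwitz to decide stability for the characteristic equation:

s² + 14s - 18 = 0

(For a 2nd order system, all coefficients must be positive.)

Coefficients: 1, 14, -18. c=-18 not positive, so system is unstable.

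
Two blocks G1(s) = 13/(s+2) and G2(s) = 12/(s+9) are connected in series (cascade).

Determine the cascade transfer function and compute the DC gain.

Series: multiply transfer functions. G_eq = 13/(s+2) × 12/(s+9) = 156/((s+2)(s+9)). DC gain = 156/(2×9) = 8.6667.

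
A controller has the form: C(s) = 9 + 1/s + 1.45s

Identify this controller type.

This is a Proportional-Integral-Derivative (PID) controller.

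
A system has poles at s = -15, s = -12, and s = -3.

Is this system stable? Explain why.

All poles are in the left half-plane. System is stable.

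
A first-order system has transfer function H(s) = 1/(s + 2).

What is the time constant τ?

For H(s) = 1/(s + 1/τ), the pole is at -1/τ = -2, so τ = 1/2 = 0.5 s.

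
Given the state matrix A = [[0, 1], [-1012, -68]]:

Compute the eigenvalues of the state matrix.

det(A - λI) = λ² - (-68)λ + 1012 = (λ - (-22))(λ - (-46)). Eigenvalues: -22, -46.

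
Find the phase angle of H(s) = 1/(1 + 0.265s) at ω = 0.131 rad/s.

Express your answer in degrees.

Phase = -arctan(ωτ) = -arctan(0.131 × 0.265) = -2.0°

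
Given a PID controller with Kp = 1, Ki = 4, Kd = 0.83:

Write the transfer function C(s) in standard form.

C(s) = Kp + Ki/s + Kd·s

Substituting values: C(s) = 1 + 4/s + 0.83s = (0.83s² + s + 4)/s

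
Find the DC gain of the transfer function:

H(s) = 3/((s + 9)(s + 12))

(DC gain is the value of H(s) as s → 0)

DC gain = H(0) = 3/(9 × 12) = 3/108 = 0.0278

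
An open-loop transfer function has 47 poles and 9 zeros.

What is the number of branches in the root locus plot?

Root locus has n branches where n = number of poles = 47.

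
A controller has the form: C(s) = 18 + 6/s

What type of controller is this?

This is a Proportional-Integral (PI) controller.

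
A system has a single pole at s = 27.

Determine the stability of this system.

Pole at s = 27 is in the right half-plane. Unstable.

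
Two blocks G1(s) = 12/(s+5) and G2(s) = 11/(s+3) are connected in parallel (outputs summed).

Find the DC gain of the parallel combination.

Parallel: G_eq = G1 + G2. DC gain = G1(0) + G2(0) = 12/5 + 11/3 = 2.4 + 3.6667 = 6.0667.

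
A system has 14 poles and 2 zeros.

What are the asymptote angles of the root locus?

n - m = 14 - 2 = 12. Angles: θk = (2k + 1)·180°/12 = 15°, 45°, 75°, 105°, 135°, 165°, 195°, 225°, 255°, 285°, 315°, 345°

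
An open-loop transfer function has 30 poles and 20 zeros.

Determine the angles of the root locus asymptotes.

n - m = 30 - 20 = 10. Angles: θk = (2k + 1)·180°/10 = 18°, 54°, 90°, 126°, 162°, 198°, 234°, 270°, 306°, 342°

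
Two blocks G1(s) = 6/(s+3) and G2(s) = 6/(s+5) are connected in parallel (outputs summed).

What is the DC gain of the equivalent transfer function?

Parallel: G_eq = G1 + G2. DC gain = G1(0) + G2(0) = 6/3 + 6/5 = 2 + 1.2 = 3.2.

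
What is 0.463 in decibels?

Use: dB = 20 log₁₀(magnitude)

dB = 20 log₁₀(0.463) = -6.7 dB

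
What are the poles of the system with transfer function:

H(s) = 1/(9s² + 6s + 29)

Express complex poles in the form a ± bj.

Discriminant = 6² - 4×9×29 = 36 - 1044 = -1008 < 0, so the poles are a complex conjugate pair s = (-6 ± j√1008)/(2×9). Real part = -6/(2×9) = -6/18 ≈ -0.3333; imaginary part = ±√1008/(2×9) ≈ 1.7638. Poles: s = -0.3333 ± 1.7638j.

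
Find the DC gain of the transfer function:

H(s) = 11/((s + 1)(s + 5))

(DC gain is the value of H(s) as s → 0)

DC gain = H(0) = 11/(1 × 5) = 11/5 = 2.2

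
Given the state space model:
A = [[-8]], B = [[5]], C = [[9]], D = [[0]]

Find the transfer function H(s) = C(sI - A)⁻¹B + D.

(sI - A)⁻¹ = 1/(s + 8). H(s) = 9 × 5/(s + 8) + 0 = 45/(s + 8).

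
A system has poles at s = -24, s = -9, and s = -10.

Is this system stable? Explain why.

All poles are in the left half-plane. System is stable.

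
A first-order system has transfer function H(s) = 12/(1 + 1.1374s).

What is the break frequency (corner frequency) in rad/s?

Corner frequency = 1/τ = 1/1.1374 = 0.879 rad/s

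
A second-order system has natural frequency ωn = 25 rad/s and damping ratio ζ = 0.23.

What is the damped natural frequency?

ωd = ωn√(1 - ζ²) = 25√(1 - 0.23²) = 24.33 rad/s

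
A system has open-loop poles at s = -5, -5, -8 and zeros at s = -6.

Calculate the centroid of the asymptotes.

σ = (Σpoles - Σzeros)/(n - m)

σ = (Σpoles - Σzeros)/(n - m) = (-18 - (-6))/(3 - 1) = -12/2 = -6.0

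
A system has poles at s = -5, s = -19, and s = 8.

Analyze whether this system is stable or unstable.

Pole(s) at s = 8 are not in the left half-plane. System is unstable.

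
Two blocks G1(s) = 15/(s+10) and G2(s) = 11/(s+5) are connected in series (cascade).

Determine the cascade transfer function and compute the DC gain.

Series: multiply transfer functions. G_eq = 15/(s+10) × 11/(s+5) = 165/((s+10)(s+5)). DC gain = 165/(10×5) = 3.3.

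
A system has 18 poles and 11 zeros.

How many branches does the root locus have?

Root locus has n branches where n = number of poles = 18.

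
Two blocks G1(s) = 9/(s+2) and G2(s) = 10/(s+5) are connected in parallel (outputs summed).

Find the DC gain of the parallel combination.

Parallel: G_eq = G1 + G2. DC gain = G1(0) + G2(0) = 9/2 + 10/5 = 4.5 + 2 = 6.5.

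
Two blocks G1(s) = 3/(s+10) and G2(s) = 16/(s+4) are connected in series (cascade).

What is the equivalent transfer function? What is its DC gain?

Series: multiply transfer functions. G_eq = 3/(s+10) × 16/(s+4) = 48/((s+10)(s+4)). DC gain = 48/(10×4) = 1.2.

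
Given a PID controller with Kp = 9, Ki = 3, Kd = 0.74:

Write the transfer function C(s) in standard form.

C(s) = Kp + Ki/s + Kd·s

Substituting values: C(s) = 9 + 3/s + 0.74s = (0.74s² + 9s + 3)/s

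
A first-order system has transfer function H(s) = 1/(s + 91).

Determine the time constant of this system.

For H(s) = 1/(s + 1/τ), the pole is at -1/τ = -91, so τ = 1/91 = 0.0110 s.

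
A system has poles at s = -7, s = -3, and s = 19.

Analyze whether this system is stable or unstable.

Pole(s) at s = 19 are not in the left half-plane. System is unstable.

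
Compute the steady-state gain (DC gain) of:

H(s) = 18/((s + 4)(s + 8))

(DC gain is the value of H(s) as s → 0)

DC gain = H(0) = 18/(4 × 8) = 18/32 = 0.5625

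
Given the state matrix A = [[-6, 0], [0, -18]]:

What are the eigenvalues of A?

For diagonal matrix, eigenvalues are diagonal entries: λ₁ = -6, λ₂ = -18.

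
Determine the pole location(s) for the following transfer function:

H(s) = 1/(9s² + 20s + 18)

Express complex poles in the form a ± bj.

Discriminant = 20² - 4×9×18 = 400 - 648 = -248 < 0, so the poles are a complex conjugate pair s = (-20 ± j√248)/(2×9). Real part = -20/(2×9) = -20/18 ≈ -1.1111; imaginary part = ±√248/(2×9) ≈ 0.8749. Poles: s = -1.1111 ± 0.8749j.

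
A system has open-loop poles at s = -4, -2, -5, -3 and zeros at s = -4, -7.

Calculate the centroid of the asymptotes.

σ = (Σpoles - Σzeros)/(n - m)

σ = (Σpoles - Σzeros)/(n - m) = (-14 - (-11))/(4 - 2) = -3/2 = -1.5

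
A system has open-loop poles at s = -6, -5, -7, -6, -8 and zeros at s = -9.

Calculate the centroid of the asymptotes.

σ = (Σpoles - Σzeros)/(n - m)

σ = (Σpoles - Σzeros)/(n - m) = (-32 - (-9))/(5 - 1) = -23/4 = -5.75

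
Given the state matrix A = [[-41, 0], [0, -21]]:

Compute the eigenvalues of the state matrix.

For diagonal matrix, eigenvalues are diagonal entries: λ₁ = -41, λ₂ = -21.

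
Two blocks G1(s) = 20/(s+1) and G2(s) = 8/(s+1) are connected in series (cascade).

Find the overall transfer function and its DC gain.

Series: multiply transfer functions. G_eq = 20/(s+1) × 8/(s+1) = 160/((s+1)(s+1)). DC gain = 160/(1×1) = 160.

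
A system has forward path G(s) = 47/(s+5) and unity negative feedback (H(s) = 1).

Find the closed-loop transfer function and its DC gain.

T(s) = G/(1+GH) = [47/(s+5)] / [1 + 47/(s+5)] = 47/(s+5+47) = 47/(s+52). DC gain = 47/52 = 0.9038.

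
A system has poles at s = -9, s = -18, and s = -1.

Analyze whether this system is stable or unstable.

All poles are in the left half-plane. System is stable.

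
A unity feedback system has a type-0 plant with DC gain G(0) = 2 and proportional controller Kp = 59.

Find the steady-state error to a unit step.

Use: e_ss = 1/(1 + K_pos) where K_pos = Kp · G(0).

K_pos = Kp · G(0) = 59 × 2 = 118. e_ss = 1/(1 + 118) = 0.0084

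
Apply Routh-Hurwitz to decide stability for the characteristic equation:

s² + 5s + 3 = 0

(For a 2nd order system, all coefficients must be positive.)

Coefficients: 1, 5, 3. All positive, so system is stable.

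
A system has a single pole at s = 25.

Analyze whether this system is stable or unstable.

Pole at s = 25 is in the right half-plane. Unstable.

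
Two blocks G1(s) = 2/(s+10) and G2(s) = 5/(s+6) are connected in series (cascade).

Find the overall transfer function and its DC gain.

Series: multiply transfer functions. G_eq = 2/(s+10) × 5/(s+6) = 10/((s+10)(s+6)). DC gain = 10/(10×6) = 0.1667.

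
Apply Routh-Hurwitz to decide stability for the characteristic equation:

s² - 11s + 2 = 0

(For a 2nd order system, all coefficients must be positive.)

Coefficients: 1, -11, 2. b=-11 not positive, so system is unstable.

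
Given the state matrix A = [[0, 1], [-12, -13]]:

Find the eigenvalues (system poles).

det(A - λI) = λ² - (-13)λ + 12 = (λ - (-12))(λ - (-1)). Eigenvalues: -12, -1.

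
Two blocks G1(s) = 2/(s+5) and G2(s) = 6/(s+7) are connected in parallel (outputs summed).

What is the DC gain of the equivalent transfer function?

Parallel: G_eq = G1 + G2. DC gain = G1(0) + G2(0) = 2/5 + 6/7 = 0.4 + 0.8571 = 1.2571.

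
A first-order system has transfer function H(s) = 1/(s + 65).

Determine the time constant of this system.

For H(s) = 1/(s + 1/τ), the pole is at -1/τ = -65, so τ = 1/65 = 0.0154 s.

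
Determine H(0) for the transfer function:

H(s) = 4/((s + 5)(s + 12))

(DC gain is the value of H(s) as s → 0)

DC gain = H(0) = 4/(5 × 12) = 4/60 = 0.0667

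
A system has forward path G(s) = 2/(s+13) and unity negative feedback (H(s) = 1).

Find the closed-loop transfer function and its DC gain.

T(s) = G/(1+GH) = [2/(s+13)] / [1 + 2/(s+13)] = 2/(s+13+2) = 2/(s+15). DC gain = 2/15 = 0.1333.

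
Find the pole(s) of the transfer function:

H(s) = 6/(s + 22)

Pole is where denominator = 0: s + 22 = 0, so s = -22.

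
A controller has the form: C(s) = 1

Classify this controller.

This is a Proportional (P) controller.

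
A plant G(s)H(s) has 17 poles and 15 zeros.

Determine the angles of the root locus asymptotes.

n - m = 17 - 15 = 2. Angles: θk = (2k + 1)·180°/2 = 90°, 270°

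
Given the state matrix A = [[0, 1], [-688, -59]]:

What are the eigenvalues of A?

det(A - λI) = λ² - (-59)λ + 688 = (λ - (-43))(λ - (-16)). Eigenvalues: -43, -16.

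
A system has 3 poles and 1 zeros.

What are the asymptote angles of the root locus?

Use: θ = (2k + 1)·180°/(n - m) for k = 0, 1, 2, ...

n - m = 3 - 1 = 2. Angles: θk = (2k + 1)·180°/2 = 90°, 270°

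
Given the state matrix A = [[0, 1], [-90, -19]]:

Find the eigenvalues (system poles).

det(A - λI) = λ² - (-19)λ + 90 = (λ - (-9))(λ - (-10)). Eigenvalues: -9, -10.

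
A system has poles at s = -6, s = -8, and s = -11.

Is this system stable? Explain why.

All poles are in the left half-plane. System is stable.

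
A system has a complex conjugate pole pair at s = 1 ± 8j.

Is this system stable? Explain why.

Real part of poles is 1 (> 0, right half-plane). Unstable.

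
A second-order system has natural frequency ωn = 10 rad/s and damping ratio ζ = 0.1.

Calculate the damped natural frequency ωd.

ωd = ωn√(1 - ζ²) = 10√(1 - 0.1²) = 9.95 rad/s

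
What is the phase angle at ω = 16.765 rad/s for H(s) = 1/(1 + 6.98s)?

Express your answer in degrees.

Phase = -arctan(ωτ) = -arctan(16.765 × 6.98) = -89.5°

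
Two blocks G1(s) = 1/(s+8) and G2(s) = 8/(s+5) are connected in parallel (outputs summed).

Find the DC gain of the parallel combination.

Parallel: G_eq = G1 + G2. DC gain = G1(0) + G2(0) = 1/8 + 8/5 = 0.125 + 1.6 = 1.725.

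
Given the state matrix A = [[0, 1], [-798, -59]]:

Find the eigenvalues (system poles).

det(A - λI) = λ² - (-59)λ + 798 = (λ - (-38))(λ - (-21)). Eigenvalues: -38, -21.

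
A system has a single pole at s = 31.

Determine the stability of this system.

Pole at s = 31 is in the right half-plane. Unstable.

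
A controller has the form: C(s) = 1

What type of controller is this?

This is a Proportional (P) controller.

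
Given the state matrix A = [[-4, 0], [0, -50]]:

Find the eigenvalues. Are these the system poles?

For diagonal matrix, eigenvalues are diagonal entries: λ₁ = -4, λ₂ = -50. Eigenvalues of A = system poles.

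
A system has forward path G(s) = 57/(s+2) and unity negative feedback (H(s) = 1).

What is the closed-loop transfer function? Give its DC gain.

T(s) = G/(1+GH) = [57/(s+2)] / [1 + 57/(s+2)] = 57/(s+2+57) = 57/(s+59). DC gain = 57/59 = 0.9661.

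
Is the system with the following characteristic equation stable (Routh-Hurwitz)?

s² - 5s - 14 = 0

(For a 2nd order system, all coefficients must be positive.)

Coefficients: 1, -5, -14. b=-5, c=-14 not positive, so system is unstable.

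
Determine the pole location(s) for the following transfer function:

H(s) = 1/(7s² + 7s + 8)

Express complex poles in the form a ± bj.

Discriminant = 7² - 4×7×8 = 49 - 224 = -175 < 0, so the poles are a complex conjugate pair s = (-7 ± j√175)/(2×7). Real part = -7/(2×7) = -7/14 = -0.5; imaginary part = ±√175/(2×7) ≈ 0.9449. Poles: s = -0.5 ± 0.9449j.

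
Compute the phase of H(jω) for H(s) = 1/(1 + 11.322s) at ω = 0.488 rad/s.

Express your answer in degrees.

Phase = -arctan(ωτ) = -arctan(0.488 × 11.322) = -79.7°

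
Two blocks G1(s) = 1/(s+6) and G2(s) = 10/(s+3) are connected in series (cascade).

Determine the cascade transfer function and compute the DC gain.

Series: multiply transfer functions. G_eq = 1/(s+6) × 10/(s+3) = 10/((s+6)(s+3)). DC gain = 10/(6×3) = 0.5556.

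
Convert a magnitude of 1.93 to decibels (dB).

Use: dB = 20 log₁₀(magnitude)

dB = 20 log₁₀(1.93) = 5.7 dB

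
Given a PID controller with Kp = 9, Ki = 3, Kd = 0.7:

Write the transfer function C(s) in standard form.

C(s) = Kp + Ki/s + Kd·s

Substituting values: C(s) = 9 + 3/s + 0.7s = (0.7s² + 9s + 3)/s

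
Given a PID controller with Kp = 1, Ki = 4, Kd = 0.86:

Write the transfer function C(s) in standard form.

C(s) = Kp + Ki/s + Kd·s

Substituting values: C(s) = 1 + 4/s + 0.86s = (0.86s² + s + 4)/s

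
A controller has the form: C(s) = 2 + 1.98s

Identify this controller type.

This is a Proportional-Derivative (PD) controller.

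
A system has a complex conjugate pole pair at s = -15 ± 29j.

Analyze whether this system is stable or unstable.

Real part of poles is -15 (< 0, left half-plane). Stable.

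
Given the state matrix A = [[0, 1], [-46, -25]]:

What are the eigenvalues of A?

det(A - λI) = λ² - (-25)λ + 46 = (λ - (-23))(λ - (-2)). Eigenvalues: -23, -2.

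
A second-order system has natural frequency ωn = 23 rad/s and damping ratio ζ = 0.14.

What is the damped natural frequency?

ωd = ωn√(1 - ζ²) = 23√(1 - 0.14²) = 22.77 rad/s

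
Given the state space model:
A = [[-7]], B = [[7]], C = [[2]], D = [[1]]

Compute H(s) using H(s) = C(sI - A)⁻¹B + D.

(sI - A)⁻¹ = 1/(s + 7). H(s) = 2×7/(s + 7) + 1 = (s + 21)/(s + 7).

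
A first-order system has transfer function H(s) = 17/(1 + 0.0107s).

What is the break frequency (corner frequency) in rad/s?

Corner frequency = 1/τ = 1/0.0107 = 93.458 rad/s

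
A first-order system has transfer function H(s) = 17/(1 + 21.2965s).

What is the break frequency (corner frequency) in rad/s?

Corner frequency = 1/τ = 1/21.2965 = 0.047 rad/s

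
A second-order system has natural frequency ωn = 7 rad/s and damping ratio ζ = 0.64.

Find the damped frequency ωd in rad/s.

ωd = ωn√(1 - ζ²) = 7√(1 - 0.64²) = 5.38 rad/s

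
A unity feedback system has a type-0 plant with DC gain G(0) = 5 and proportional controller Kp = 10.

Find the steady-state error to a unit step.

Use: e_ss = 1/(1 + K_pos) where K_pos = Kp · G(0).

K_pos = Kp · G(0) = 10 × 5 = 50. e_ss = 1/(1 + 50) = 0.0196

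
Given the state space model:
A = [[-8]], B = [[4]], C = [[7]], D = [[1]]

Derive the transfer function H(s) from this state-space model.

(sI - A)⁻¹ = 1/(s + 8). H(s) = 7×4/(s + 8) + 1 = (s + 36)/(s + 8).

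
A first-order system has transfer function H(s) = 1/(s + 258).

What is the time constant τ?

For H(s) = 1/(s + 1/τ), the pole is at -1/τ = -258, so τ = 1/258 = 0.0039 s.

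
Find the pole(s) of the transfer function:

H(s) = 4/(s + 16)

Pole is where denominator = 0: s + 16 = 0, so s = -16.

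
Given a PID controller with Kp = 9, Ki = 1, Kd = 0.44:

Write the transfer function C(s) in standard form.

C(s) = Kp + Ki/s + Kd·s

Substituting values: C(s) = 9 + 1/s + 0.44s = (0.44s² + 9s + 1)/s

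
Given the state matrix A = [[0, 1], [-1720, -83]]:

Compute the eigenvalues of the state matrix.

det(A - λI) = λ² - (-83)λ + 1720 = (λ - (-43))(λ - (-40)). Eigenvalues: -43, -40.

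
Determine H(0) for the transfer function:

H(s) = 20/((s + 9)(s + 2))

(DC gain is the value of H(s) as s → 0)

DC gain = H(0) = 20/(9 × 2) = 20/18 = 1.1111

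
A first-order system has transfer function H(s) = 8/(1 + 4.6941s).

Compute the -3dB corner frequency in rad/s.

Corner frequency = 1/τ = 1/4.6941 = 0.213 rad/s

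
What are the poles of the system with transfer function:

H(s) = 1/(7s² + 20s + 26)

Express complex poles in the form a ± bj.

Discriminant = 20² - 4×7×26 = 400 - 728 = -328 < 0, so the poles are a complex conjugate pair s = (-20 ± j√328)/(2×7). Real part = -20/(2×7) = -20/14 ≈ -1.4286; imaginary part = ±√328/(2×7) ≈ 1.2936. Poles: s = -1.4286 ± 1.2936j.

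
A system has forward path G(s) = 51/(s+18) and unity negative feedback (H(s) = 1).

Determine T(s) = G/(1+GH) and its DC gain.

T(s) = G/(1+GH) = [51/(s+18)] / [1 + 51/(s+18)] = 51/(s+18+51) = 51/(s+69). DC gain = 51/69 = 0.7391.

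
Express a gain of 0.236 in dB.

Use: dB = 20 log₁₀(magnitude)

dB = 20 log₁₀(0.236) = -12.5 dB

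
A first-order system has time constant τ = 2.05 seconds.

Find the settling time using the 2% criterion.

For first-order system, 2% settling time ≈ 4τ = 4 × 2.05 = 8.2 s.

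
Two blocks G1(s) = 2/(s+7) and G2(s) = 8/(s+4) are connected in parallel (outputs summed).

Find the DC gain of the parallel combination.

Parallel: G_eq = G1 + G2. DC gain = G1(0) + G2(0) = 2/7 + 8/4 = 0.2857 + 2 = 2.2857.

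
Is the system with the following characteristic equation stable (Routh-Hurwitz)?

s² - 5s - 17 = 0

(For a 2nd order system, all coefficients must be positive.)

Coefficients: 1, -5, -17. b=-5, c=-17 not positive, so system is unstable.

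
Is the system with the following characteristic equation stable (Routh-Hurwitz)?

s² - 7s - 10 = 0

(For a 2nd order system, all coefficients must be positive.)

Coefficients: 1, -7, -10. b=-7, c=-10 not positive, so system is unstable.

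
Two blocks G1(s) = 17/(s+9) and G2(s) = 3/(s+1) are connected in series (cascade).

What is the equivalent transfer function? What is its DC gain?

Series: multiply transfer functions. G_eq = 17/(s+9) × 3/(s+1) = 51/((s+9)(s+1)). DC gain = 51/(9×1) = 5.6667.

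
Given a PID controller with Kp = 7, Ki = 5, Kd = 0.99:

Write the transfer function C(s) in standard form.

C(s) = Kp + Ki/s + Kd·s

Substituting values: C(s) = 7 + 5/s + 0.99s = (0.99s² + 7s + 5)/s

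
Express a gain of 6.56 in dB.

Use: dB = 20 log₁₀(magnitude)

dB = 20 log₁₀(6.56) = 16.3 dB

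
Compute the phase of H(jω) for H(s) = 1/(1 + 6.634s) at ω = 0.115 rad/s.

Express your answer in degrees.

Phase = -arctan(ωτ) = -arctan(0.115 × 6.634) = -37.3°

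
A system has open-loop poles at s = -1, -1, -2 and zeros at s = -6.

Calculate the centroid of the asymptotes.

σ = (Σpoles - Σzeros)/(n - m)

σ = (Σpoles - Σzeros)/(n - m) = (-4 - (-6))/(3 - 1) = 2/2 = 1.0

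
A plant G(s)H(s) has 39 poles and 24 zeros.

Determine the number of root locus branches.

Root locus has n branches where n = number of poles = 39.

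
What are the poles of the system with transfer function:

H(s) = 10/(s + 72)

Pole is where denominator = 0: s + 72 = 0, so s = -72.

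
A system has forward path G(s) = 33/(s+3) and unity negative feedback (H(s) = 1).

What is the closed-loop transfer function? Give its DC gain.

T(s) = G/(1+GH) = [33/(s+3)] / [1 + 33/(s+3)] = 33/(s+3+33) = 33/(s+36). DC gain = 33/36 = 0.9167.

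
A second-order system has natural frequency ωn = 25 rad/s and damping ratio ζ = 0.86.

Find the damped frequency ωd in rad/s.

ωd = ωn√(1 - ζ²) = 25√(1 - 0.86²) = 12.76 rad/s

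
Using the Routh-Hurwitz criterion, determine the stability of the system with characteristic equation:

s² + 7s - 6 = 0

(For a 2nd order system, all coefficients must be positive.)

Coefficients: 1, 7, -6. c=-6 not positive, so system is unstable.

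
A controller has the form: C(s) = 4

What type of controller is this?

This is a Proportional (P) controller.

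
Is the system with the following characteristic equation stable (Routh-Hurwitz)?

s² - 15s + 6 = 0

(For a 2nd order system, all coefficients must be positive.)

Coefficients: 1, -15, 6. b=-15 not positive, so system is unstable.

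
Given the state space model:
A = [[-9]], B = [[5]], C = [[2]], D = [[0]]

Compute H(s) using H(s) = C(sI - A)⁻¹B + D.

(sI - A)⁻¹ = 1/(s + 9). H(s) = 2 × 5/(s + 9) + 0 = 10/(s + 9).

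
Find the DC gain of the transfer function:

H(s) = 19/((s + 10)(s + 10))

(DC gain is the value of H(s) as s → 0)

DC gain = H(0) = 19/(10 × 10) = 19/100 = 0.19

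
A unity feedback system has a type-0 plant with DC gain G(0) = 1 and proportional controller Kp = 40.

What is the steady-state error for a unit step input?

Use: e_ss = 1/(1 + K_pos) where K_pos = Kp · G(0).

K_pos = Kp · G(0) = 40 × 1 = 40. e_ss = 1/(1 + 40) = 0.0244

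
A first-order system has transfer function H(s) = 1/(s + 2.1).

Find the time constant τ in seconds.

For H(s) = 1/(s + 1/τ), the pole is at -1/τ = -2.1, so τ = 1/2.1 = 0.4762 s.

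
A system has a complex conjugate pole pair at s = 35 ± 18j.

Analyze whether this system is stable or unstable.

Real part of poles is 35 (> 0, right half-plane). Unstable.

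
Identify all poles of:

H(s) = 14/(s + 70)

Pole is where denominator = 0: s + 70 = 0, so s = -70.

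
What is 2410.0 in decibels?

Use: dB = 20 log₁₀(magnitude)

dB = 20 log₁₀(2410.0) = 67.6 dB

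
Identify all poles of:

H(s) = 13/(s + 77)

Pole is where denominator = 0: s + 77 = 0, so s = -77.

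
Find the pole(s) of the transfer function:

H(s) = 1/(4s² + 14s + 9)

Discriminant = 14² - 4×4×9 = 196 - 144 = 52 > 0, so two distinct real poles. Using quadratic formula: s = (-14 ± √52)/(2×4) = (-14 ± √52)/8, with √52 ≈ 7.2111. s₁ ≈ -0.8486, s₂ ≈ -2.6514. Poles: s₁ = -0.8486, s₂ = -2.6514.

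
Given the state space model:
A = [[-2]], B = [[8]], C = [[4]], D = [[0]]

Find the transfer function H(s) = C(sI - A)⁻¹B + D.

(sI - A)⁻¹ = 1/(s + 2). H(s) = 4 × 8/(s + 2) + 0 = 32/(s + 2).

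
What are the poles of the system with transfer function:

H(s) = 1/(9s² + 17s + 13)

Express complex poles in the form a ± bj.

Discriminant = 17² - 4×9×13 = 289 - 468 = -179 < 0, so the poles are a complex conjugate pair s = (-17 ± j√179)/(2×9). Real part = -17/(2×9) = -17/18 ≈ -0.9444; imaginary part = ±√179/(2×9) ≈ 0.7433. Poles: s = -0.9444 ± 0.7433j.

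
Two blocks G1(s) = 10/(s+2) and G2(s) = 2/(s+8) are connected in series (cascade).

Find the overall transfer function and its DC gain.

Series: multiply transfer functions. G_eq = 10/(s+2) × 2/(s+8) = 20/((s+2)(s+8)). DC gain = 20/(2×8) = 1.25.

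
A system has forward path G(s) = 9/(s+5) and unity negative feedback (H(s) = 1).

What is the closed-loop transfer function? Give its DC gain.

T(s) = G/(1+GH) = [9/(s+5)] / [1 + 9/(s+5)] = 9/(s+5+9) = 9/(s+14). DC gain = 9/14 = 0.6429.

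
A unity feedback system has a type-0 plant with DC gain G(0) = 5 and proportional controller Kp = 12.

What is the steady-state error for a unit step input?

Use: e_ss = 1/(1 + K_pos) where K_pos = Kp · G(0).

K_pos = Kp · G(0) = 12 × 5 = 60. e_ss = 1/(1 + 60) = 0.0164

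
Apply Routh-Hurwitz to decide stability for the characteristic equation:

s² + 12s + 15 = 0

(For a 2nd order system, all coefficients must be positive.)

Coefficients: 1, 12, 15. All positive, so system is stable.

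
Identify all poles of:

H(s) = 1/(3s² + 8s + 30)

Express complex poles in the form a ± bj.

Discriminant = 8² - 4×3×30 = 64 - 360 = -296 < 0, so the poles are a complex conjugate pair s = (-8 ± j√296)/(2×3). Real part = -8/(2×3) = -8/6 ≈ -1.3333; imaginary part = ±√296/(2×3) ≈ 2.8674. Poles: s = -1.3333 ± 2.8674j.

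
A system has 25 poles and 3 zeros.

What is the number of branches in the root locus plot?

Root locus has n branches where n = number of poles = 25.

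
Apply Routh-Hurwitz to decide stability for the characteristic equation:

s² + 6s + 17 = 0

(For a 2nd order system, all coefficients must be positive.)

Coefficients: 1, 6, 17. All positive, so system is stable.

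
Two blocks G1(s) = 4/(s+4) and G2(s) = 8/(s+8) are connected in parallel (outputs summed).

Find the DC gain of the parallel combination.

Parallel: G_eq = G1 + G2. DC gain = G1(0) + G2(0) = 4/4 + 8/8 = 1 + 1 = 2.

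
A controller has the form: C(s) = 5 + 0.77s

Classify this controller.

This is a Proportional-Derivative (PD) controller.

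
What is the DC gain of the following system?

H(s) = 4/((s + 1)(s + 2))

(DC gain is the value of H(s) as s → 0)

DC gain = H(0) = 4/(1 × 2) = 4/2 = 2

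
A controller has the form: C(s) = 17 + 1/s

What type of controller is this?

This is a Proportional-Integral (PI) controller.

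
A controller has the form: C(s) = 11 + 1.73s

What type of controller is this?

This is a Proportional-Derivative (PD) controller.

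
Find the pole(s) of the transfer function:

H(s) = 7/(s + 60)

Pole is where denominator = 0: s + 60 = 0, so s = -60.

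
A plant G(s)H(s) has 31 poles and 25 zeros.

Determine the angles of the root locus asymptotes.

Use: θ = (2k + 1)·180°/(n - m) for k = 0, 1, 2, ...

n - m = 31 - 25 = 6. Angles: θk = (2k + 1)·180°/6 = 30°, 90°, 150°, 210°, 270°, 330°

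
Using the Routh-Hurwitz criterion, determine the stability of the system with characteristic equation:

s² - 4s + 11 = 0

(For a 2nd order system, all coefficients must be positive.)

Coefficients: 1, -4, 11. b=-4 not positive, so system is unstable.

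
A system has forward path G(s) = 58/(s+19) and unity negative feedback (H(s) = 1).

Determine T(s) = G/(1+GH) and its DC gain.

T(s) = G/(1+GH) = [58/(s+19)] / [1 + 58/(s+19)] = 58/(s+19+58) = 58/(s+77). DC gain = 58/77 = 0.7532.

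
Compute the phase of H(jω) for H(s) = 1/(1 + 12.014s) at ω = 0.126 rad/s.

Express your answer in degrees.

Phase = -arctan(ωτ) = -arctan(0.126 × 12.014) = -56.6°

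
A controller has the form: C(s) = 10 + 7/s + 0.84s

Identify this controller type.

This is a Proportional-Integral-Derivative (PID) controller.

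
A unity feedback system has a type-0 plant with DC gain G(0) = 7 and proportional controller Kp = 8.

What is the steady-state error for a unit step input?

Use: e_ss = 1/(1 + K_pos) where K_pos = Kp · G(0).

K_pos = Kp · G(0) = 8 × 7 = 56. e_ss = 1/(1 + 56) = 0.0175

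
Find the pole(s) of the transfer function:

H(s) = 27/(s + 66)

Pole is where denominator = 0: s + 66 = 0, so s = -66.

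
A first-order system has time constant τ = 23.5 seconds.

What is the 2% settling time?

For first-order system, 2% settling time ≈ 4τ = 4 × 23.5 = 94.0 s.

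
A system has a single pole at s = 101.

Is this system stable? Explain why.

Pole at s = 101 is in the right half-plane. Unstable.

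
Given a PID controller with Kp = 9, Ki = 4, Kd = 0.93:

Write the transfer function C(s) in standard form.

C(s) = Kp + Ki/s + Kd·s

Substituting values: C(s) = 9 + 4/s + 0.93s = (0.93s² + 9s + 4)/s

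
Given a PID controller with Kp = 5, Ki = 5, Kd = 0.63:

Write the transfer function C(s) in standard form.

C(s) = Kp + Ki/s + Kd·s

Substituting values: C(s) = 5 + 5/s + 0.63s = (0.63s² + 5s + 5)/s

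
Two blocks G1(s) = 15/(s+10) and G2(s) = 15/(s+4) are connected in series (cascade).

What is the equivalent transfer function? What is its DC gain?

Series: multiply transfer functions. G_eq = 15/(s+10) × 15/(s+4) = 225/((s+10)(s+4)). DC gain = 225/(10×4) = 5.625.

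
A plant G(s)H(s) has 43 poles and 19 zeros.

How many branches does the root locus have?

Root locus has n branches where n = number of poles = 43.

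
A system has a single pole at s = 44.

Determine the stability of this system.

Pole at s = 44 is in the right half-plane. Unstable.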